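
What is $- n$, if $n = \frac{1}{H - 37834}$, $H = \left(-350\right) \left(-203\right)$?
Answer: $- \frac{1}{33216} \approx -3.0106 \cdot 10^{-5}$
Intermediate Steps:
$H = 71050$
$n = \frac{1}{33216}$ ($n = \frac{1}{71050 - 37834} = \frac{1}{33216} \approx 3.0106 \cdot 10^{-5}$)
$- n = \left(-1\right) \frac{1}{33216} = - \frac{1}{33216}$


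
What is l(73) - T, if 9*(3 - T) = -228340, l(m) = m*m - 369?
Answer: -183727/9 ≈ -20414.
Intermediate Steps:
l(m) = -369 + m² (l(m) = m² - 369 = -369 + m²)
T = 228367/9 (T = 3 - ⅑*(-228340) = 3 + 228340/9 = 228367/9 ≈ 25374.)
l(73) - T = (-369 + 73²) - 1*228367/9 = (-369 + 5329) - 228367/9 = 4960 - 228367/9 = -183727/9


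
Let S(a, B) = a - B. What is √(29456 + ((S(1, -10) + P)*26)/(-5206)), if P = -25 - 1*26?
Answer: 2*√49895923066/2603 ≈ 171.63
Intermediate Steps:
P = -51 (P = -25 - 26 = -51)
√(29456 + ((S(1, -10) + P)*26)/(-5206)) = √(29456 + (((1 - 1*(-10)) - 51)*26)/(-5206)) = √(29456 + (((1 + 10) - 51)*26)*(-1/5206)) = √(29456 + ((11 - 51)*26)*(-1/5206)) = √(29456 - 40*26*(-1/5206)) = √(29456 - 1040*(-1/5206)) = √(29456 + 520/2603) = √(76674488/2603) = 2*√49895923066/2603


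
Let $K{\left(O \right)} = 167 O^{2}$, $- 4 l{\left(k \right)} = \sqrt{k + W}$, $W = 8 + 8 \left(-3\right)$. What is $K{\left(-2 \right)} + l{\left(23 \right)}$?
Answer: $668 - \frac{\sqrt{7}}{4} \approx 667.34$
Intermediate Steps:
$W = -16$ ($W = 8 - 24 = -16$)
$l{\left(k \right)} = - \frac{\sqrt{-16 + k}}{4}$ ($l{\left(k \right)} = - \frac{\sqrt{k - 16}}{4} = - \frac{\sqrt{-16 + k}}{4}$)
$K{\left(-2 \right)} + l{\left(23 \right)} = 167 \left(-2\right)^{2} - \frac{\sqrt{-16 + 23}}{4} = 167 \cdot 4 - \frac{\sqrt{7}}{4} = 668 - \frac{\sqrt{7}}{4}$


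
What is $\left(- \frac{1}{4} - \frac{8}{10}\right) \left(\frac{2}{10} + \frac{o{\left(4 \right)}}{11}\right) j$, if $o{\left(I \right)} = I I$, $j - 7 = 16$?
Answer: $- \frac{43953}{1100} \approx -39.957$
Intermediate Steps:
$j = 23$ ($j = 7 + 16 = 23$)
$o{\left(I \right)} = I^{2}$
$\left(- \frac{1}{4} - \frac{8}{10}\right) \left(\frac{2}{10} + \frac{o{\left(4 \right)}}{11}\right) j = \left(- \frac{1}{4} - \frac{8}{10}\right) \left(\frac{2}{10} + \frac{4^{2}}{11}\right) 23 = \left(\left(-1\right) \frac{1}{4} - \frac{4}{5}\right) \left(2 \cdot \frac{1}{10} + 16 \cdot \frac{1}{11}\right) 23 = \left(- \frac{1}{4} - \frac{4}{5}\right) \left(\frac{1}{5} + \frac{16}{11}\right) 23 = \left(- \frac{21}{20}\right) \frac{91}{55} \cdot 23 = \left(- \frac{1911}{1100}\right) 23 = - \frac{43953}{1100}$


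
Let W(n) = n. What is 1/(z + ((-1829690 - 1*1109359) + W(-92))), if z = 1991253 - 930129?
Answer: -1/1878017 ≈ -5.3248e-7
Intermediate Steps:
z = 1061124
1/(z + ((-1829690 - 1*1109359) + W(-92))) = 1/(1061124 + ((-1829690 - 1*1109359) - 92)) = 1/(1061124 + ((-1829690 - 1109359) - 92)) = 1/(1061124 + (-2939049 - 92)) = 1/(1061124 - 2939141) = 1/(-1878017) = -1/1878017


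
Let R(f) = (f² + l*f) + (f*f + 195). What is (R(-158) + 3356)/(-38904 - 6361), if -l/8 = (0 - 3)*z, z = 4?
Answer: -38311/45265 ≈ -0.84637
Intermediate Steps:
l = 96 (l = -8*(0 - 3)*4 = -(-24)*4 = -8*(-12) = 96)
R(f) = 195 + 2*f² + 96*f (R(f) = (f² + 96*f) + (f*f + 195) = (f² + 96*f) + (f² + 195) = (f² + 96*f) + (195 + f²) = 195 + 2*f² + 96*f)
(R(-158) + 3356)/(-38904 - 6361) = ((195 + 2*(-158)² + 96*(-158)) + 3356)/(-38904 - 6361) = ((195 + 2*24964 - 15168) + 3356)/(-45265) = ((195 + 49928 - 15168) + 3356)*(-1/45265) = (34955 + 3356)*(-1/45265) = 38311*(-1/45265) = -38311/45265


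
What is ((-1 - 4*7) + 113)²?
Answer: 7056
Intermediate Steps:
((-1 - 4*7) + 113)² = ((-1 - 28) + 113)² = (-29 + 113)² = 84² = 7056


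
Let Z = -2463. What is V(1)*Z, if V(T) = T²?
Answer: -2463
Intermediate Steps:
V(1)*Z = 1²*(-2463) = 1*(-2463) = -2463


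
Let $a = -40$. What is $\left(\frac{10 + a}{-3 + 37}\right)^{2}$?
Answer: $\frac{225}{289} \approx 0.77855$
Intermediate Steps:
$\left(\frac{10 + a}{-3 + 37}\right)^{2} = \left(\frac{10 - 40}{-3 + 37}\right)^{2} = \left(- \frac{30}{34}\right)^{2} = \left(\left(-30\right) \frac{1}{34}\right)^{2} = \left(- \frac{15}{17}\right)^{2} = \frac{225}{289}$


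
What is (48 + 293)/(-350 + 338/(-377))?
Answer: -9889/10176 ≈ -0.97180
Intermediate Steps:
(48 + 293)/(-350 + 338/(-377)) = 341/(-350 + 338*(-1/377)) = 341/(-350 - 26/29) = 341/(-10176/29) = 341*(-29/10176) = -9889/10176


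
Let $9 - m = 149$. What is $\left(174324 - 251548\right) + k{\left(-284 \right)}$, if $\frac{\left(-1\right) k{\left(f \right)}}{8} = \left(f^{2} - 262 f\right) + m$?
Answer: $-1316616$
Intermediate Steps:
$m = -140$ ($m = 9 - 149 = -140$)
$k{\left(f \right)} = 1120 - 8 f^{2} + 2096 f$ ($k{\left(f \right)} = - 8 \left(\left(f^{2} - 262 f\right) - 140\right) = - 8 \left(-140 + f^{2} - 262 f\right) = 1120 - 8 f^{2} + 2096 f$)
$\left(174324 - 251548\right) + k{\left(-284 \right)} = \left(174324 - 251548\right) + \left(1120 - 8 \left(-284\right)^{2} + 2096 \left(-284\right)\right) = -77224 - 1239392 = -1316616$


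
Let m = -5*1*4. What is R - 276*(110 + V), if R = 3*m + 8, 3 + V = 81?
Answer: -51940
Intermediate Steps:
m = -20 (m = -5*4 = -20)
V = 78 (V = -3 + 81 = 78)
R = -52 (R = 3*(-20) + 8 = -60 + 8 = -52)
R - 276*(110 + V) = -52 - 276*(110 + 78) = -52 - 276*188 = -52 - 51888 = -51940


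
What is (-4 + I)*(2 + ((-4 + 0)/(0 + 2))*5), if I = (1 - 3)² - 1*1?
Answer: 8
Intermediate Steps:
I = 3 (I = (-2)² - 1 = 4 - 1 = 3)
(-4 + I)*(2 + ((-4 + 0)/(0 + 2))*5) = (-4 + 3)*(2 + ((-4 + 0)/(0 + 2))*5) = -(2 - 4/2*5) = -(2 - 4*½*5) = -(2 - 2*5) = -(2 - 10) = -1*(-8) = 8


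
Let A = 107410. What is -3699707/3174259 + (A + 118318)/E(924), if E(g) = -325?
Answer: -65247412757/93784925 ≈ -695.71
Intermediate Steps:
-3699707/3174259 + (A + 118318)/E(924) = -3699707/3174259 + (107410 + 118318)/(-325) = -3699707*1/3174259 + 225728*(-1/325) = -336337/288569 - 225728/325 = -65247412757/93784925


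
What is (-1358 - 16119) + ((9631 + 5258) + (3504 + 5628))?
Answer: 6544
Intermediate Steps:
(-1358 - 16119) + ((9631 + 5258) + (3504 + 5628)) = -17477 + (14889 + 9132) = -17477 + 24021 = 6544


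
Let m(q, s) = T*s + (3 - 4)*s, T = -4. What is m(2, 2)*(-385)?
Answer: 3850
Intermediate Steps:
m(q, s) = -5*s (m(q, s) = -4*s + (3 - 4)*s = -4*s - s = -5*s)
m(2, 2)*(-385) = -5*2*(-385) = -10*(-385) = 3850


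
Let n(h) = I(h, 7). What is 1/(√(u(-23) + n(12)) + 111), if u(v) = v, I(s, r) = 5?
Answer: 37/4113 - I*√2/4113 ≈ 0.0089959 - 0.00034384*I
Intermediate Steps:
n(h) = 5
1/(√(u(-23) + n(12)) + 111) = 1/(√(-23 + 5) + 111) = 1/(√(-18) + 111) = 1/(3*I*√2 + 111) = 1/(111 + 3*I*√2)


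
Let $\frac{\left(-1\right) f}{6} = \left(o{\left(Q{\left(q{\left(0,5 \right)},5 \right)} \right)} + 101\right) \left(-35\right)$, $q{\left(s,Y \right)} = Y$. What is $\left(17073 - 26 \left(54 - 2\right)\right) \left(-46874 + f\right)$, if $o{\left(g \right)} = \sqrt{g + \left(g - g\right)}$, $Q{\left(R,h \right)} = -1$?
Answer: $-403463744 + 3301410 i \approx -4.0346 \cdot 10^{8} + 3.3014 \cdot 10^{6} i$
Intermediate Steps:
$o{\left(g \right)} = \sqrt{g}$ ($o{\left(g \right)} = \sqrt{g + 0} = \sqrt{g}$)
$f = 21210 + 210 i$ ($f = - 6 \left(\sqrt{-1} + 101\right) \left(-35\right) = - 6 \left(i + 101\right) \left(-35\right) = - 6 \left(101 + i\right) \left(-35\right) = - 6 \left(-3535 - 35 i\right) = 21210 + 210 i \approx 21210.0 + 210.0 i$)
$\left(17073 - 26 \left(54 - 2\right)\right) \left(-46874 + f\right) = \left(17073 - 26 \left(54 - 2\right)\right) \left(-46874 + \left(21210 + 210 i\right)\right) = \left(17073 - 1352\right) \left(-25664 + 210 i\right) = 15721 \left(-25664 + 210 i\right) = -403463744 + 3301410 i$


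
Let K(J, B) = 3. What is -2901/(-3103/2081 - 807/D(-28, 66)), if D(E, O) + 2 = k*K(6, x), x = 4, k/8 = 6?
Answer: 857251302/2119993 ≈ 404.37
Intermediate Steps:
k = 48 (k = 8*6 = 48)
D(E, O) = 142 (D(E, O) = -2 + 48*3 = -2 + 144 = 142)
-2901/(-3103/2081 - 807/D(-28, 66)) = -2901/(-3103/2081 - 807/142) = -2901/(-2119993/295502) = -2901*(-295502/2119993) = 857251302/2119993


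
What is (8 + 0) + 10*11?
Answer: 118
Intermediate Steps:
(8 + 0) + 10*11 = 8 + 110 = 118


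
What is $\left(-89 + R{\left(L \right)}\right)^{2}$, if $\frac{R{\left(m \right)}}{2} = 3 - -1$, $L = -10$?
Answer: $6561$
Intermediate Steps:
$R{\left(m \right)} = 8$ ($R{\left(m \right)} = 2 \left(3 - -1\right) = 2 \left(3 + 1\right) = 2 \cdot 4 = 8$)
$\left(-89 + R{\left(L \right)}\right)^{2} = \left(-89 + 8\right)^{2} = \left(-81\right)^{2} = 6561$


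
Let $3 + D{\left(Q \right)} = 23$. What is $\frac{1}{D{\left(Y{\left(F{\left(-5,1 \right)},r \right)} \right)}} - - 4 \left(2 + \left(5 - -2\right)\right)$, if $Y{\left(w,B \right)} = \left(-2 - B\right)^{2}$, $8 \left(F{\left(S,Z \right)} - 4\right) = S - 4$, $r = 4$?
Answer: $\frac{721}{20} \approx 36.05$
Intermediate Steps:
$F{\left(S,Z \right)} = \frac{7}{2} + \frac{S}{8}$ ($F{\left(S,Z \right)} = 4 + \frac{S - 4}{8} = 4 + \frac{-4 + S}{8} = 4 + \left(- \frac{1}{2} + \frac{S}{8}\right) = \frac{7}{2} + \frac{S}{8}$)
$D{\left(Q \right)} = 20$ ($D{\left(Q \right)} = -3 + 23 = 20$)
$\frac{1}{D{\left(Y{\left(F{\left(-5,1 \right)},r \right)} \right)}} - - 4 \left(2 + \left(5 - -2\right)\right) = \frac{1}{20} - - 4 \left(2 + \left(5 - -2\right)\right) = \frac{1}{20} - - 4 \left(2 + \left(5 + 2\right)\right) = \frac{1}{20} - - 4 \left(2 + 7\right) = \frac{1}{20} - - 4 \cdot 9 = \frac{1}{20} - \left(-1\right) 36 = \frac{1}{20} - -36 = \frac{1}{20} + 36 = \frac{721}{20}$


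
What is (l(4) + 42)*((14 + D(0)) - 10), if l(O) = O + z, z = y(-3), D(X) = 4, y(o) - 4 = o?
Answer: 376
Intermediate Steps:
y(o) = 4 + o
z = 1 (z = 4 - 3 = 1)
l(O) = 1 + O (l(O) = O + 1 = 1 + O)
(l(4) + 42)*((14 + D(0)) - 10) = ((1 + 4) + 42)*((14 + 4) - 10) = (5 + 42)*(18 - 10) = 47*8 = 376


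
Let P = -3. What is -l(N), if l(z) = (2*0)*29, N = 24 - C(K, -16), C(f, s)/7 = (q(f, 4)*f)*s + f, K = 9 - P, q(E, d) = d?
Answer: 0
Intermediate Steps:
K = 12 (K = 9 - 1*(-3) = 9 + 3 = 12)
C(f, s) = 7*f + 28*f*s (C(f, s) = 7*((4*f)*s + f) = 7*(4*f*s + f) = 7*(f + 4*f*s) = 7*f + 28*f*s)
N = 5316 (N = 24 - 7*12*(1 + 4*(-16)) = 24 - 7*12*(1 - 64) = 24 - 7*12*(-63) = 24 - 1*(-5292) = 24 + 5292 = 5316)
l(z) = 0 (l(z) = 0*29 = 0)
-l(N) = -1*0 = 0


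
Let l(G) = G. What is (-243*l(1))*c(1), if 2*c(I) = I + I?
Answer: -243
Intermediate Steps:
c(I) = I (c(I) = (I + I)/2 = (2*I)/2 = I)
(-243*l(1))*c(1) = -243*1 = -243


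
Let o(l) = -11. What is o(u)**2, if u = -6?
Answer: 121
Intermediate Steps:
o(u)**2 = (-11)**2 = 121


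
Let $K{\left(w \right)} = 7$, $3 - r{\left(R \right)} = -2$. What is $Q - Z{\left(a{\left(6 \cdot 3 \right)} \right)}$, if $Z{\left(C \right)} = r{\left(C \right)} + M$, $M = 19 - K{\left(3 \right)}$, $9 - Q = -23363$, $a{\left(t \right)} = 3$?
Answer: $23355$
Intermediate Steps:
$r{\left(R \right)} = 5$ ($r{\left(R \right)} = 3 - -2 = 3 + 2 = 5$)
$Q = 23372$ ($Q = 9 - -23363 = 9 + 23363 = 23372$)
$M = 12$ ($M = 19 - 7 = 12$)
$Z{\left(C \right)} = 17$ ($Z{\left(C \right)} = 5 + 12 = 17$)
$Q - Z{\left(a{\left(6 \cdot 3 \right)} \right)} = 23372 - 17 = 23355$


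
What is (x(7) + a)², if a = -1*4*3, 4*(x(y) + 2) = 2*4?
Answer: 144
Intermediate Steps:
x(y) = 0 (x(y) = -2 + (2*4)/4 = -2 + (¼)*8 = -2 + 2 = 0)
a = -12 (a = -4*3 = -12)
(x(7) + a)² = (0 - 12)² = (-12)² = 144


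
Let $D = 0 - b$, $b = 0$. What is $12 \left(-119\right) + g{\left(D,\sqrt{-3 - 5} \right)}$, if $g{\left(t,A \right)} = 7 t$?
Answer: $-1428$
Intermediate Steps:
$D = 0$ ($D = 0 - 0 = 0 + 0 = 0$)
$12 \left(-119\right) + g{\left(D,\sqrt{-3 - 5} \right)} = 12 \left(-119\right) + 7 \cdot 0 = -1428 + 0 = -1428$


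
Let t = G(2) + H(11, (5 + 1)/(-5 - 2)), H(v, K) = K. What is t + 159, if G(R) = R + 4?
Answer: 1149/7 ≈ 164.14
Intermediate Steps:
G(R) = 4 + R
t = 36/7 (t = (4 + 2) + (5 + 1)/(-5 - 2) = 6 + 6/(-7) = 6 + 6*(-⅐) = 6 - 6/7 = 36/7 ≈ 5.1429)
t + 159 = 36/7 + 159 = 1149/7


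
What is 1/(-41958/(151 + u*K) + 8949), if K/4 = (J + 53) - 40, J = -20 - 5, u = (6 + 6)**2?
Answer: 6761/60546147 ≈ 0.00011167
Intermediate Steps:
u = 144 (u = 12**2 = 144)
J = -25
K = -48 (K = 4*((-25 + 53) - 40) = 4*(28 - 40) = 4*(-12) = -48)
1/(-41958/(151 + u*K) + 8949) = 1/(-41958/(151 + 144*(-48)) + 8949) = 1/(-41958/(151 - 6912) + 8949) = 1/(-41958/(-6761) + 8949) = 1/(-41958*(-1/6761) + 8949) = 1/(41958/6761 + 8949) = 1/(60546147/6761) = 6761/60546147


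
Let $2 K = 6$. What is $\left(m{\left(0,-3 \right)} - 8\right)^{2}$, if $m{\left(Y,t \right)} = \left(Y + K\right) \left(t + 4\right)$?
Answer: $25$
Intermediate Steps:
$K = 3$ ($K = \frac{1}{2} \cdot 6 = 3$)
$m{\left(Y,t \right)} = \left(3 + Y\right) \left(4 + t\right)$ ($m{\left(Y,t \right)} = \left(Y + 3\right) \left(t + 4\right) = \left(3 + Y\right) \left(4 + t\right)$)
$\left(m{\left(0,-3 \right)} - 8\right)^{2} = \left(\left(12 + 3 \left(-3\right) + 4 \cdot 0 + 0 \left(-3\right)\right) - 8\right)^{2} = \left(\left(12 - 9 + 0 + 0\right) - 8\right)^{2} = \left(3 - 8\right)^{2} = \left(-5\right)^{2} = 25$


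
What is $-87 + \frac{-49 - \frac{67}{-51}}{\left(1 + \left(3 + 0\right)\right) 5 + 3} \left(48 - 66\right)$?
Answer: $- \frac{19425}{391} \approx -49.68$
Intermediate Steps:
$-87 + \frac{-49 - \frac{67}{-51}}{\left(1 + \left(3 + 0\right)\right) 5 + 3} \left(48 - 66\right) = -87 + \frac{-49 - - \frac{67}{51}}{\left(1 + 3\right) 5 + 3} \left(-18\right) = -87 + \frac{-49 + \frac{67}{51}}{4 \cdot 5 + 3} \left(-18\right) = -87 + - \frac{2432}{51 \left(20 + 3\right)} \left(-18\right) = -87 + - \frac{2432}{51 \cdot 23} \left(-18\right) = -87 + \left(- \frac{2432}{51}\right) \frac{1}{23} \left(-18\right) = -87 - - \frac{14592}{391} = -87 + \frac{14592}{391} = - \frac{19425}{391}$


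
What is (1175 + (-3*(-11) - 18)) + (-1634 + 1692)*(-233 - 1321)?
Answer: -88942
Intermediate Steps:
(1175 + (-3*(-11) - 18)) + (-1634 + 1692)*(-233 - 1321) = (1175 + (33 - 18)) + 58*(-1554) = (1175 + 15) - 90132 = 1190 - 90132 = -88942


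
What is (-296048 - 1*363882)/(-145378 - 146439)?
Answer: 659930/291817 ≈ 2.2615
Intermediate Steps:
(-296048 - 1*363882)/(-145378 - 146439) = (-296048 - 363882)/(-291817) = -659930*(-1/291817) = 659930/291817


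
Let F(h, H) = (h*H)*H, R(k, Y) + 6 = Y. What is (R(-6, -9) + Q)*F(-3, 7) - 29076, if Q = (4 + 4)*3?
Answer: -30399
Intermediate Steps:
R(k, Y) = -6 + Y
Q = 24 (Q = 8*3 = 24)
F(h, H) = h*H**2 (F(h, H) = (H*h)*H = h*H**2)
(R(-6, -9) + Q)*F(-3, 7) - 29076 = ((-6 - 9) + 24)*(-3*7**2) - 29076 = (-15 + 24)*(-3*49) - 29076 = 9*(-147) - 29076 = -1323 - 29076 = -30399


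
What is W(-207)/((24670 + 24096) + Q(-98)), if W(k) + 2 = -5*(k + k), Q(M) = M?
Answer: 517/12167 ≈ 0.042492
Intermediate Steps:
W(k) = -2 - 10*k (W(k) = -2 - 5*(k + k) = -2 - 10*k)
W(-207)/((24670 + 24096) + Q(-98)) = (-2 - 10*(-207))/((24670 + 24096) - 98) = (-2 + 2070)/(48766 - 98) = 2068/48668 = 2068*(1/48668) = 517/12167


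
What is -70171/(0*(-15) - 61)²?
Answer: -70171/3721 ≈ -18.858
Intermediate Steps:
-70171/(0*(-15) - 61)² = -70171/(0 - 61)² = -70171/((-61)²) = -70171/3721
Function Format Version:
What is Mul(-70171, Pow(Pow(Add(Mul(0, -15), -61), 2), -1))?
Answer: Rational(-70171, 3721) ≈ -18.858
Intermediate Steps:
Mul(-70171, Pow(Pow(Add(Mul(0, -15), -61), 2), -1)) = Mul(-70171, Pow(Pow(Add(0, -61), 2), -1)) = Mul(-70171, Pow(Pow(-61, 2), -1)) = Mul(-70171, Pow(3721, -1)) = Mul(-70171, Rational(1, 3721)) = Rational(-70171, 3721)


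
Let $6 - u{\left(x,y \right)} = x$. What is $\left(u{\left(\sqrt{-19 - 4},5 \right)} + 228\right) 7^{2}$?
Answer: $11466 - 49 i \sqrt{23} \approx 11466.0 - 235.0 i$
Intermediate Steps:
$u{\left(x,y \right)} = 6 - x$
$\left(u{\left(\sqrt{-19 - 4},5 \right)} + 228\right) 7^{2} = \left(\left(6 - \sqrt{-19 - 4}\right) + 228\right) 7^{2} = \left(\left(6 - \sqrt{-23}\right) + 228\right) 49 = \left(\left(6 - i \sqrt{23}\right) + 228\right) 49 = \left(234 - i \sqrt{23}\right) 49 = 11466 - 49 i \sqrt{23}$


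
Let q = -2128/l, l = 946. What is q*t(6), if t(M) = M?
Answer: -6384/473 ≈ -13.497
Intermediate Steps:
q = -1064/473 (q = -2128/946 = -2128*1/946 = -1064/473 ≈ -2.2495)
q*t(6) = -1064/473*6 = -6384/473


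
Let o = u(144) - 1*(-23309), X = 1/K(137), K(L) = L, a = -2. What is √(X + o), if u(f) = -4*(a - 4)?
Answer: √437937214/137 ≈ 152.75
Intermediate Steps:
u(f) = 24 (u(f) = -4*(-2 - 4) = -4*(-6) = 24)
X = 1/137 ≈ 0.0072993
o = 23333 (o = 24 - 1*(-23309) = 24 + 23309 = 23333)
√(X + o) = √(1/137 + 23333) = √(3196622/137) = √437937214/137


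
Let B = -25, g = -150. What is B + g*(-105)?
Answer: 15725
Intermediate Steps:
B + g*(-105) = -25 - 150*(-105) = -25 + 15750 = 15725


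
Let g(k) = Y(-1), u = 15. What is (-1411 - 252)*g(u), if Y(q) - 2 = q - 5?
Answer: 6652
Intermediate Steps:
Y(q) = -3 + q (Y(q) = 2 + (q - 5) = 2 + (-5 + q) = -3 + q)
g(k) = -4 (g(k) = -3 - 1 = -4)
(-1411 - 252)*g(u) = (-1411 - 252)*(-4) = -1663*(-4) = 6652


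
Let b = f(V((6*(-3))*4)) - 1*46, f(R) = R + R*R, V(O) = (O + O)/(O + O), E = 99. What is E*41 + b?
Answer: 4015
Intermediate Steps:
V(O) = 1 (V(O) = (2*O)/((2*O)) = (2*O)*(1/(2*O)) = 1)
f(R) = R + R²
b = -44 (b = 1*(1 + 1) - 1*46 = 1*2 - 46 = 2 - 46 = -44)
E*41 + b = 99*41 - 44 = 4059 - 44 = 4015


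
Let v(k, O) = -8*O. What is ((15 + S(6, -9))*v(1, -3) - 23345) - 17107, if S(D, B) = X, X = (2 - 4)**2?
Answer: -39996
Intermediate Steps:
X = 4 (X = (-2)**2 = 4)
S(D, B) = 4
((15 + S(6, -9))*v(1, -3) - 23345) - 17107 = ((15 + 4)*(-8*(-3)) - 23345) - 17107 = (19*24 - 23345) - 17107 = (456 - 23345) - 17107 = -22889 - 17107 = -39996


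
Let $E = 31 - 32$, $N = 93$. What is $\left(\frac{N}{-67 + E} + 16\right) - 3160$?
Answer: $- \frac{213885}{68} \approx -3145.4$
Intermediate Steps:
$E = -1$ ($E = 31 - 32 = -1$)
$\left(\frac{N}{-67 + E} + 16\right) - 3160 = \left(\frac{1}{-67 - 1} \cdot 93 + 16\right) - 3160 = \left(\frac{1}{-68} \cdot 93 + 16\right) - 3160 = \left(\left(- \frac{1}{68}\right) 93 + 16\right) - 3160 = \left(- \frac{93}{68} + 16\right) - 3160 = \frac{995}{68} - 3160 = - \frac{213885}{68}$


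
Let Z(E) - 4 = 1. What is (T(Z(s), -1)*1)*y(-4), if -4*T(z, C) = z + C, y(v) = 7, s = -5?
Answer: -7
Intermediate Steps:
Z(E) = 5 (Z(E) = 4 + 1 = 5)
T(z, C) = -C/4 - z/4 (T(z, C) = -(z + C)/4 = -(C + z)/4 = -C/4 - z/4)
(T(Z(s), -1)*1)*y(-4) = ((-1/4*(-1) - 1/4*5)*1)*7 = ((1/4 - 5/4)*1)*7 = -1*1*7 = -1*7 = -7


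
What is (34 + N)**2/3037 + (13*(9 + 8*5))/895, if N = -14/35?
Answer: 14724941/13590575 ≈ 1.0835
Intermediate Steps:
N = -2/5 (N = -14*1/35 = -2/5 ≈ -0.40000)
(34 + N)**2/3037 + (13*(9 + 8*5))/895 = (34 - 2/5)**2/3037 + (13*(9 + 8*5))/895 = (168/5)**2*(1/3037) + (13*(9 + 40))*(1/895) = (28224/25)*(1/3037) + (13*49)*(1/895) = 28224/75925 + 637*(1/895) = 28224/75925 + 637/895 = 14724941/13590575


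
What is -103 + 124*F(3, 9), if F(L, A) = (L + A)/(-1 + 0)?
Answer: -1591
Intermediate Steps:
F(L, A) = -A - L (F(L, A) = (A + L)/(-1) = (A + L)*(-1) = -A - L)
-103 + 124*F(3, 9) = -103 + 124*(-1*9 - 1*3) = -103 + 124*(-9 - 3) = -103 + 124*(-12) = -103 - 1488 = -1591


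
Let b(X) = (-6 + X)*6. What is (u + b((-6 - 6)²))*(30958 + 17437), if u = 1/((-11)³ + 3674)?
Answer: 93886541975/2343 ≈ 4.0071e+7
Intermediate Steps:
u = 1/2343 (u = 1/(-1331 + 3674) = 1/2343 ≈ 0.00042680)
b(X) = -36 + 6*X
(u + b((-6 - 6)²))*(30958 + 17437) = (1/2343 + (-36 + 6*(-6 - 6)²))*(30958 + 17437) = (1/2343 + (-36 + 6*(-12)²))*48395 = (1/2343 + (-36 + 6*144))*48395 = (1/2343 + (-36 + 864))*48395 = (1/2343 + 828)*48395 = (1940005/2343)*48395 = 93886541975/2343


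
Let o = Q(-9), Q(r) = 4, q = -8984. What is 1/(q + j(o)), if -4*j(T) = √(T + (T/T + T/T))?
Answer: -71872/645698045 + 2*√6/645698045 ≈ -0.00011130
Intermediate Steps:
o = 4
j(T) = -√(2 + T)/4 (j(T) = -√(T + (T/T + T/T))/4 = -√(T + (1 + 1))/4 = -√(T + 2)/4 = -√(2 + T)/4)
1/(q + j(o)) = 1/(-8984 - √(2 + 4)/4) = 1/(-8984 - √6/4)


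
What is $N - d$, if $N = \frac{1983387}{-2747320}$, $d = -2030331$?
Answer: $\frac{5577966979533}{2747320} \approx 2.0303 \cdot 10^{6}$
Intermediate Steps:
$N = - \frac{1983387}{2747320}$ ($N = 1983387 \left(- \frac{1}{2747320}\right) = - \frac{1983387}{2747320} \approx -0.72194$)
$N - d = - \frac{1983387}{2747320} - -2030331 = - \frac{1983387}{2747320} + 2030331 = \frac{5577966979533}{2747320}$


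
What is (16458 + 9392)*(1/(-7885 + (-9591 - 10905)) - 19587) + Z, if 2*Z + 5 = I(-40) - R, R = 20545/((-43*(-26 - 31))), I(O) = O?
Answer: -35220822961195820/69561831 ≈ -5.0632e+8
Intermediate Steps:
R = 20545/2451 (R = 20545/((-43*(-57))) = 20545/2451 ≈ 8.3823)
Z = -65420/2451 (Z = -5/2 + (-40 - 1*20545/2451)/2 = -5/2 + (-40 - 20545/2451)/2 = -5/2 + (½)*(-118585/2451) = -5/2 - 118585/4902 = -65420/2451 ≈ -26.691)
(16458 + 9392)*(1/(-7885 + (-9591 - 10905)) - 19587) + Z = (16458 + 9392)*(1/(-7885 + (-9591 - 10905)) - 19587) - 65420/2451 = 25850*(1/(-7885 - 20496) - 19587) - 65420/2451 = 25850*(1/(-28381) - 19587) - 65420/2451 = 25850*(-1/28381 - 19587) - 65420/2451 = 25850*(-555898648/28381) - 65420/2451 = -14369980050800/28381 - 65420/2451 = -35220822961195820/69561831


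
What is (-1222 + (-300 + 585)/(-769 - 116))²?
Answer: 5200861689/3481 ≈ 1.4941e+6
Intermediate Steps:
(-1222 + (-300 + 585)/(-769 - 116))² = (-1222 + 285/(-885))² = (-1222 + 285*(-1/885))² = (-1222 - 19/59)² = (-72117/59)² = 5200861689/3481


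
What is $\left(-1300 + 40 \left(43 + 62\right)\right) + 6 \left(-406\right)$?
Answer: $464$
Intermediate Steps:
$\left(-1300 + 40 \left(43 + 62\right)\right) + 6 \left(-406\right) = \left(-1300 + 40 \cdot 105\right) - 2436 = \left(-1300 + 4200\right) - 2436 = 2900 - 2436 = 464$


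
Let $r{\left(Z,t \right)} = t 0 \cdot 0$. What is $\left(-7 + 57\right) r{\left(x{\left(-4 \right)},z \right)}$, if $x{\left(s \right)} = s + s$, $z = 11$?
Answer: $0$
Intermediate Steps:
$x{\left(s \right)} = 2 s$
$r{\left(Z,t \right)} = 0$ ($r{\left(Z,t \right)} = 0 \cdot 0 = 0$)
$\left(-7 + 57\right) r{\left(x{\left(-4 \right)},z \right)} = \left(-7 + 57\right) 0 = 50 \cdot 0 = 0$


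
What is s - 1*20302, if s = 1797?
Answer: -18505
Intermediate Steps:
s - 1*20302 = 1797 - 1*20302 = 1797 - 20302 = -18505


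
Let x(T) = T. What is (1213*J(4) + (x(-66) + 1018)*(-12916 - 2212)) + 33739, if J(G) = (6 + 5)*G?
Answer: -14314745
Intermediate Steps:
J(G) = 11*G
(1213*J(4) + (x(-66) + 1018)*(-12916 - 2212)) + 33739 = (1213*(11*4) + (-66 + 1018)*(-12916 - 2212)) + 33739 = (1213*44 + 952*(-15128)) + 33739 = (53372 - 14401856) + 33739 = -14348484 + 33739 = -14314745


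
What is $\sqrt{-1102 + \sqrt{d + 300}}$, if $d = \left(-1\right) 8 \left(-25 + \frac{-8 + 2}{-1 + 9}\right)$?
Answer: $\sqrt{-1102 + \sqrt{506}} \approx 32.856 i$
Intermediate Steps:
$d = 206$ ($d = - 8 \left(-25 - \frac{6}{8}\right) = - 8 \left(-25 - \frac{3}{4}\right) = \left(-8\right) \left(- \frac{103}{4}\right) = 206$)
$\sqrt{-1102 + \sqrt{d + 300}} = \sqrt{-1102 + \sqrt{206 + 300}} = \sqrt{-1102 + \sqrt{506}}$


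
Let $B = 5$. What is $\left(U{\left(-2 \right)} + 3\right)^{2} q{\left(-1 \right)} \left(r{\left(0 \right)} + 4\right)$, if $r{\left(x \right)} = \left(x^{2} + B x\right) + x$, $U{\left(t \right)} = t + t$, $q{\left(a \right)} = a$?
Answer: $-4$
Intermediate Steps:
$U{\left(t \right)} = 2 t$
$r{\left(x \right)} = x^{2} + 6 x$ ($r{\left(x \right)} = \left(x^{2} + 5 x\right) + x = x^{2} + 6 x$)
$\left(U{\left(-2 \right)} + 3\right)^{2} q{\left(-1 \right)} \left(r{\left(0 \right)} + 4\right) = \left(2 \left(-2\right) + 3\right)^{2} \left(- (0 \left(6 + 0\right) + 4)\right) = \left(-4 + 3\right)^{2} \left(- (0 \cdot 6 + 4)\right) = \left(-1\right)^{2} \left(- (0 + 4)\right) = 1 \left(\left(-1\right) 4\right) = 1 \left(-4\right) = -4$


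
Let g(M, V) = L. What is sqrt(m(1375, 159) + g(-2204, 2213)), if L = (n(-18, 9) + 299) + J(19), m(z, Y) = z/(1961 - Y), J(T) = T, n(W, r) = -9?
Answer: sqrt(1005863786)/1802 ≈ 17.600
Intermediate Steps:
L = 309 (L = (-9 + 299) + 19 = 290 + 19 = 309)
g(M, V) = 309
sqrt(m(1375, 159) + g(-2204, 2213)) = sqrt(-1*1375/(-1961 + 159) + 309) = sqrt(-1*1375/(-1802) + 309) = sqrt(-1*1375*(-1/1802) + 309) = sqrt(1375/1802 + 309) = sqrt(558193/1802) = sqrt(1005863786)/1802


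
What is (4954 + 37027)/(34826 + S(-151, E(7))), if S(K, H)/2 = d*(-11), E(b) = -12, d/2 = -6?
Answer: 41981/35090 ≈ 1.1964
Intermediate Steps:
d = -12 (d = 2*(-6) = -12)
S(K, H) = 264 (S(K, H) = 2*(-12*(-11)) = 2*132 = 264)
(4954 + 37027)/(34826 + S(-151, E(7))) = (4954 + 37027)/(34826 + 264) = 41981/35090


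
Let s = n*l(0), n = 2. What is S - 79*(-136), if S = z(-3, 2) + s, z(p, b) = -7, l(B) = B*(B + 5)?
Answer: 10737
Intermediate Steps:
l(B) = B*(5 + B)
s = 0 (s = 2*(0*(5 + 0)) = 2*(0*5) = 2*0 = 0)
S = -7 (S = -7 + 0 = -7)
S - 79*(-136) = -7 - 79*(-136) = -7 + 10744 = 10737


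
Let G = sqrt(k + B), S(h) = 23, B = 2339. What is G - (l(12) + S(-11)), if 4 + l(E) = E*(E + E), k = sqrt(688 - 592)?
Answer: -307 + sqrt(2339 + 4*sqrt(6)) ≈ -258.54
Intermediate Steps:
k = 4*sqrt(6) (k = sqrt(96) = 4*sqrt(6) ≈ 9.7980)
l(E) = -4 + 2*E**2 (l(E) = -4 + E*(E + E) = -4 + E*(2*E) = -4 + 2*E**2)
G = sqrt(2339 + 4*sqrt(6)) (G = sqrt(4*sqrt(6) + 2339) = sqrt(2339 + 4*sqrt(6)) ≈ 48.464)
G - (l(12) + S(-11)) = sqrt(2339 + 4*sqrt(6)) - ((-4 + 2*12**2) + 23) = sqrt(2339 + 4*sqrt(6)) - ((-4 + 2*144) + 23) = sqrt(2339 + 4*sqrt(6)) - ((-4 + 288) + 23) = sqrt(2339 + 4*sqrt(6)) - (284 + 23) = sqrt(2339 + 4*sqrt(6)) - 1*307 = sqrt(2339 + 4*sqrt(6)) - 307 = -307 + sqrt(2339 + 4*sqrt(6))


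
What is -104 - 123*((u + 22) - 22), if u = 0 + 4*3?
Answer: -1580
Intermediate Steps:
u = 12 (u = 0 + 12 = 12)
-104 - 123*((u + 22) - 22) = -104 - 123*((12 + 22) - 22) = -104 - 123*(34 - 22) = -104 - 123*12 = -104 - 1476 = -1580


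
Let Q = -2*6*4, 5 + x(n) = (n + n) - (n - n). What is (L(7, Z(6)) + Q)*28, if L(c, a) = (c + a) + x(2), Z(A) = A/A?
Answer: -1148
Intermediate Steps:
x(n) = -5 + 2*n (x(n) = -5 + ((n + n) - (n - n)) = -5 + (2*n - 1*0) = -5 + (2*n + 0) = -5 + 2*n)
Z(A) = 1
Q = -48 (Q = -12*4 = -48)
L(c, a) = -1 + a + c (L(c, a) = (c + a) + (-5 + 2*2) = (a + c) + (-5 + 4) = (a + c) - 1 = -1 + a + c)
(L(7, Z(6)) + Q)*28 = ((-1 + 1 + 7) - 48)*28 = (7 - 48)*28 = -41*28 = -1148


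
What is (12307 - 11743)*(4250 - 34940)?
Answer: -17309160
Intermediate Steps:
(12307 - 11743)*(4250 - 34940) = 564*(-30690) = -17309160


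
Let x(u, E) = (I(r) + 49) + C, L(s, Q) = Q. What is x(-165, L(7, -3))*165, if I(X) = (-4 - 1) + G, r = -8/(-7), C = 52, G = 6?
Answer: 16830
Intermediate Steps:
r = 8/7 (r = -8*(-⅐) = 8/7 ≈ 1.1429)
I(X) = 1 (I(X) = (-4 - 1) + 6 = -5 + 6 = 1)
x(u, E) = 102 (x(u, E) = (1 + 49) + 52 = 50 + 52 = 102)
x(-165, L(7, -3))*165 = 102*165 = 16830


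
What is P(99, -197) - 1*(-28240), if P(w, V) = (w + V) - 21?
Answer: 28121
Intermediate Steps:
P(w, V) = -21 + V + w (P(w, V) = (V + w) - 21 = -21 + V + w)
P(99, -197) - 1*(-28240) = (-21 - 197 + 99) - 1*(-28240) = -119 + 28240 = 28121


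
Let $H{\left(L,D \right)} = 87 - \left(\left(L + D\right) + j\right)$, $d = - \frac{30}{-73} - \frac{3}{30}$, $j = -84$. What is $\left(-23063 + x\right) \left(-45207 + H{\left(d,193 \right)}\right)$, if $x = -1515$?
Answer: $\frac{405750791733}{365} \approx 1.1116 \cdot 10^{9}$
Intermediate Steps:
$d = \frac{227}{730}$ ($d = \left(-30\right) \left(- \frac{1}{73}\right) - \frac{1}{10} = \frac{30}{73} - \frac{1}{10} = \frac{227}{730} \approx 0.31096$)
$H{\left(L,D \right)} = 171 - D - L$ ($H{\left(L,D \right)} = 87 - \left(\left(L + D\right) - 84\right) = 87 - \left(\left(D + L\right) - 84\right) = 87 - \left(-84 + D + L\right) = 171 - D - L$)
$\left(-23063 + x\right) \left(-45207 + H{\left(d,193 \right)}\right) = \left(-23063 - 1515\right) \left(-45207 - \frac{16287}{730}\right) = - 24578 \left(-45207 - \frac{16287}{730}\right) = \left(-24578\right) \left(- \frac{33017397}{730}\right) = \frac{405750791733}{365}$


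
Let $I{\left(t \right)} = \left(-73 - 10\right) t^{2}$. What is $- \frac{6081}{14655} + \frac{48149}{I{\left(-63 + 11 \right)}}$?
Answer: $- \frac{690131529}{1096350320} \approx -0.62948$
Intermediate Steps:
$I{\left(t \right)} = - 83 t^{2}$
$- \frac{6081}{14655} + \frac{48149}{I{\left(-63 + 11 \right)}} = - \frac{6081}{14655} + \frac{48149}{\left(-83\right) \left(-63 + 11\right)^{2}} = \left(-6081\right) \frac{1}{14655} + \frac{48149}{\left(-83\right) \left(-52\right)^{2}} = - \frac{2027}{4885} + \frac{48149}{\left(-83\right) 2704} = - \frac{2027}{4885} + \frac{48149}{-224432} = - \frac{2027}{4885} + 48149 \left(- \frac{1}{224432}\right) = - \frac{2027}{4885} - \frac{48149}{224432} = - \frac{690131529}{1096350320}$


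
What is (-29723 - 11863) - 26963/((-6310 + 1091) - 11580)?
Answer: -698576251/16799 ≈ -41584.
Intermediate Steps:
(-29723 - 11863) - 26963/((-6310 + 1091) - 11580) = -41586 - 26963/(-5219 - 11580) = -41586 - 26963/(-16799) = -41586 - 26963*(-1/16799) = -41586 + 26963/16799 = -698576251/16799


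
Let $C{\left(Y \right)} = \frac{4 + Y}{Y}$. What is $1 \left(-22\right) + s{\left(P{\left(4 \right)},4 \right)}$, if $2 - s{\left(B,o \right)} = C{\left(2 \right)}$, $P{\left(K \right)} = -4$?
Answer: $-23$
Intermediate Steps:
$C{\left(Y \right)} = \frac{4 + Y}{Y}$
$s{\left(B,o \right)} = -1$ ($s{\left(B,o \right)} = 2 - \frac{4 + 2}{2} = 2 - \frac{1}{2} \cdot 6 = 2 - 3 = -1$)
$1 \left(-22\right) + s{\left(P{\left(4 \right)},4 \right)} = 1 \left(-22\right) - 1 = -22 - 1 = -23$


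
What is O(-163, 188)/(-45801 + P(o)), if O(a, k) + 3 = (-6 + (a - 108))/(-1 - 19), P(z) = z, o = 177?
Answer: -217/912480 ≈ -0.00023781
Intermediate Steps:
O(a, k) = 27/10 - a/20 (O(a, k) = -3 + (-6 + (a - 108))/(-1 - 19) = -3 + (-6 + (-108 + a))/(-20) = -3 + (-114 + a)*(-1/20) = -3 + (57/10 - a/20) = 27/10 - a/20)
O(-163, 188)/(-45801 + P(o)) = (27/10 - 1/20*(-163))/(-45801 + 177) = (27/10 + 163/20)/(-45624) = (217/20)*(-1/45624) = -217/912480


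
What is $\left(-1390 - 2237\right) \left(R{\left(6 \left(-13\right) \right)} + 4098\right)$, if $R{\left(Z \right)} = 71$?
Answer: $-15120963$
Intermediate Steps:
$\left(-1390 - 2237\right) \left(R{\left(6 \left(-13\right) \right)} + 4098\right) = \left(-1390 - 2237\right) \left(71 + 4098\right) = \left(-3627\right) 4169 = -15120963$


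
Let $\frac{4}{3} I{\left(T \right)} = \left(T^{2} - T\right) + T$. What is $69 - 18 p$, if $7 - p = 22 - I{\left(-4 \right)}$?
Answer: $123$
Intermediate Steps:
$I{\left(T \right)} = \frac{3 T^{2}}{4}$ ($I{\left(T \right)} = \frac{3 \left(\left(T^{2} - T\right) + T\right)}{4} = \frac{3 T^{2}}{4}$)
$p = -3$ ($p = 7 - \left(22 - \frac{3 \left(-4\right)^{2}}{4}\right) = 7 - \left(22 - \frac{3}{4} \cdot 16\right) = 7 - \left(22 - 12\right) = 7 - 10 = -3$)
$69 - 18 p = 69 - -54 = 69 + 54 = 123$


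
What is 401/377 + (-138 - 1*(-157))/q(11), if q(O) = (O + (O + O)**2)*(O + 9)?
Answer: 3977063/3732300 ≈ 1.0656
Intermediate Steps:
q(O) = (9 + O)*(O + 4*O**2) (q(O) = (O + (2*O)**2)*(9 + O) = (O + 4*O**2)*(9 + O) = (9 + O)*(O + 4*O**2))
401/377 + (-138 - 1*(-157))/q(11) = 401/377 + (-138 - 1*(-157))/((11*(9 + 4*11**2 + 37*11))) = 401*(1/377) + (-138 + 157)/((11*(9 + 4*121 + 407))) = 401/377 + 19/((11*(9 + 484 + 407))) = 401/377 + 19/((11*900)) = 401/377 + 19/9900 = 3977063/3732300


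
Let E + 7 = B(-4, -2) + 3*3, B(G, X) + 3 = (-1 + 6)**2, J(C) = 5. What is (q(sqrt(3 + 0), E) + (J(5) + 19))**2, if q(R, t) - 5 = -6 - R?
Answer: (23 - sqrt(3))**2 ≈ 452.33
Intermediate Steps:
B(G, X) = 22 (B(G, X) = -3 + (-1 + 6)**2 = -3 + 5**2 = -3 + 25 = 22)
E = 24 (E = -7 + (22 + 3*3) = -7 + (22 + 9) = -7 + 31 = 24)
q(R, t) = -1 - R (q(R, t) = 5 + (-6 - R) = -1 - R)
(q(sqrt(3 + 0), E) + (J(5) + 19))**2 = ((-1 - sqrt(3 + 0)) + (5 + 19))**2 = ((-1 - sqrt(3)) + 24)**2 = (23 - sqrt(3))**2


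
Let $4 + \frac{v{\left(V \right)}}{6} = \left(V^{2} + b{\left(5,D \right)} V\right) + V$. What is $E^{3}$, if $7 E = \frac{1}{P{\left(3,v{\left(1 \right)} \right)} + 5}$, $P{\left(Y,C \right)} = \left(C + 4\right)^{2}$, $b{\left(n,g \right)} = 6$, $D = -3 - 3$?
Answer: $\frac{1}{168470990667} \approx 5.9357 \cdot 10^{-12}$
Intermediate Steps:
$D = -6$ ($D = -3 - 3 = -6$)
$v{\left(V \right)} = -24 + 6 V^{2} + 42 V$ ($v{\left(V \right)} = -24 + 6 \left(\left(V^{2} + 6 V\right) + V\right) = -24 + 6 \left(V^{2} + 7 V\right) = -24 + \left(6 V^{2} + 42 V\right) = -24 + 6 V^{2} + 42 V$)
$P{\left(Y,C \right)} = \left(4 + C\right)^{2}$
$E = \frac{1}{5523}$ ($E = \frac{1}{7 \left(\left(4 + \left(-24 + 6 \cdot 1^{2} + 42 \cdot 1\right)\right)^{2} + 5\right)} = \frac{1}{7 \left(\left(4 + \left(-24 + 6 \cdot 1 + 42\right)\right)^{2} + 5\right)} = \frac{1}{7 \left(\left(4 + \left(-24 + 6 + 42\right)\right)^{2} + 5\right)} = \frac{1}{7 \left(\left(4 + 24\right)^{2} + 5\right)} = \frac{1}{7 \left(28^{2} + 5\right)} = \frac{1}{7 \left(784 + 5\right)} = \frac{1}{7 \cdot 789} = \frac{1}{7} \cdot \frac{1}{789} = \frac{1}{5523} \approx 0.00018106$)
$E^{3} = \left(\frac{1}{5523}\right)^{3} = \frac{1}{168470990667}$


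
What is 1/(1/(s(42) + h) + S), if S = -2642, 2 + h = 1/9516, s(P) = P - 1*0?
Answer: -380641/1005644006 ≈ -0.00037850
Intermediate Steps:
s(P) = P (s(P) = P + 0 = P)
h = -19031/9516 (h = -2 + 1/9516 = -19031/9516 ≈ -1.9999)
1/(1/(s(42) + h) + S) = 1/(1/(42 - 19031/9516) - 2642) = 1/(1/(380641/9516) - 2642) = 1/(9516/380641 - 2642) = 1/(-1005644006/380641) = -380641/1005644006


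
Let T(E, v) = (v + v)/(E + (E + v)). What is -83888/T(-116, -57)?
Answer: -12121816/57 ≈ -2.1266e+5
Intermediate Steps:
T(E, v) = 2*v/(v + 2*E) (T(E, v) = (2*v)/(v + 2*E) = 2*v/(v + 2*E))
-83888/T(-116, -57) = -83888/(2*(-57)/(-57 + 2*(-116))) = -83888/(2*(-57)/(-57 - 232)) = -83888/(2*(-57)/(-289)) = -83888/(2*(-57)*(-1/289)) = -83888/114/289 = -83888*289/114 = -12121816/57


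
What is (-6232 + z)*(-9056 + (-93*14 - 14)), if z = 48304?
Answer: -436370784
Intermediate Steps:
(-6232 + z)*(-9056 + (-93*14 - 14)) = (-6232 + 48304)*(-9056 + (-93*14 - 14)) = 42072*(-9056 + (-1302 - 14)) = 42072*(-9056 - 1316) = 42072*(-10372) = -436370784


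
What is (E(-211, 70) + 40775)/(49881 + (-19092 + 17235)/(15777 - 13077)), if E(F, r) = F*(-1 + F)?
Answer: 76956300/44892281 ≈ 1.7142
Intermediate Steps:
(E(-211, 70) + 40775)/(49881 + (-19092 + 17235)/(15777 - 13077)) = (-211*(-1 - 211) + 40775)/(49881 + (-19092 + 17235)/(15777 - 13077)) = (-211*(-212) + 40775)/(49881 - 1857/2700) = (44732 + 40775)/(49881 - 1857*1/2700) = 85507/(49881 - 619/900) = 85507/(44892281/900) = 85507*(900/44892281) = 76956300/44892281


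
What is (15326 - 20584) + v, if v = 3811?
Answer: -1447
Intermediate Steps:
(15326 - 20584) + v = (15326 - 20584) + 3811 = -5258 + 3811 = -1447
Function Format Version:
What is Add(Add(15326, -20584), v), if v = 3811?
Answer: -1447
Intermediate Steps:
Add(Add(15326, -20584), v) = Add(Add(15326, -20584), 3811) = Add(-5258, 3811) = -1447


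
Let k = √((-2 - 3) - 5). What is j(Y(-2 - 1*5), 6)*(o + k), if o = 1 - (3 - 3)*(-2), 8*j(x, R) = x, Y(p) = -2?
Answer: -¼ - I*√10/4 ≈ -0.25 - 0.79057*I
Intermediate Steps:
j(x, R) = x/8
o = 1 (o = 1 - 0*(-2) = 1 - 1*0 = 1 + 0 = 1)
k = I*√10 (k = √(-5 - 5) = √(-10) = I*√10 ≈ 3.1623*I)
j(Y(-2 - 1*5), 6)*(o + k) = ((⅛)*(-2))*(1 + I*√10) = -(1 + I*√10)/4 = -¼ - I*√10/4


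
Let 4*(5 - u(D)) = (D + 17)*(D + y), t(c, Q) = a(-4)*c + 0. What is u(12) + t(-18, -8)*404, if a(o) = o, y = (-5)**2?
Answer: 115299/4 ≈ 28825.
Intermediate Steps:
y = 25
t(c, Q) = -4*c (t(c, Q) = -4*c + 0 = -4*c)
u(D) = 5 - (17 + D)*(25 + D)/4 (u(D) = 5 - (D + 17)*(D + 25)/4 = 5 - (17 + D)*(25 + D)/4)
u(12) + t(-18, -8)*404 = (-405/4 - 21/2*12 - 1/4*12**2) - 4*(-18)*404 = (-405/4 - 126 - 1/4*144) + 72*404 = (-405/4 - 126 - 36) + 29088 = -1053/4 + 29088 = 115299/4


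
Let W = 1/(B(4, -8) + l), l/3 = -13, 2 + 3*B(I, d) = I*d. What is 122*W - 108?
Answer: -16674/151 ≈ -110.42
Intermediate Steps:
B(I, d) = -2/3 + I*d/3 (B(I, d) = -2/3 + (I*d)/3 = -2/3 + I*d/3)
l = -39 (l = 3*(-13) = -39)
W = -3/151 (W = 1/((-2/3 + (1/3)*4*(-8)) - 39) = 1/((-2/3 - 32/3) - 39) = 1/(-34/3 - 39) = 1/(-151/3) = -3/151 ≈ -0.019868)
122*W - 108 = 122*(-3/151) - 108 = -366/151 - 108 = -16674/151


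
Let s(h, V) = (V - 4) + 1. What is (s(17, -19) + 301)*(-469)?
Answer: -130851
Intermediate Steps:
s(h, V) = -3 + V (s(h, V) = (-4 + V) + 1 = -3 + V)
(s(17, -19) + 301)*(-469) = ((-3 - 19) + 301)*(-469) = (-22 + 301)*(-469) = 279*(-469) = -130851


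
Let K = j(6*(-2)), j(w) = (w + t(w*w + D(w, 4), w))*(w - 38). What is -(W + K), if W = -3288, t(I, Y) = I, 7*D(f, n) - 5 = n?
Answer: 69666/7 ≈ 9952.3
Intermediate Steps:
D(f, n) = 5/7 + n/7
j(w) = (-38 + w)*(9/7 + w + w²) (j(w) = (w + (w*w + (5/7 + (⅐)*4)))*(w - 38) = (w + (w² + (5/7 + 4/7)))*(-38 + w) = (w + (w² + 9/7))*(-38 + w) = (w + (9/7 + w²))*(-38 + w) = (9/7 + w + w²)*(-38 + w) = (-38 + w)*(9/7 + w + w²))
K = -46650/7 (K = -342/7 + (6*(-2))³ - 37*(6*(-2))² - 1542*(-2)/7 = -342/7 + (-12)³ - 37*(-12)² - 257/7*(-12) = -342/7 - 1728 - 37*144 + 3084/7 = -342/7 - 1728 - 5328 + 3084/7 = -46650/7 ≈ -6664.3)
-(W + K) = -(-3288 - 46650/7) = -1*(-69666/7) = 69666/7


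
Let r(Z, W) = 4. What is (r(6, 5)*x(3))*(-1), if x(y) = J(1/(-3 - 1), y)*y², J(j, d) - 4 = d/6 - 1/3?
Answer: -150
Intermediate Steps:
J(j, d) = 11/3 + d/6 (J(j, d) = 4 + (d/6 - 1/3) = 4 + (d*(⅙) - 1*⅓) = 4 + (d/6 - ⅓) = 4 + (-⅓ + d/6) = 11/3 + d/6)
x(y) = y²*(11/3 + y/6) (x(y) = (11/3 + y/6)*y² = y²*(11/3 + y/6))
(r(6, 5)*x(3))*(-1) = (4*((⅙)*3²*(22 + 3)))*(-1) = (4*((⅙)*9*25))*(-1) = (4*(75/2))*(-1) = 150*(-1) = -150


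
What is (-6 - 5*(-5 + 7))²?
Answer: 256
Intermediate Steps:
(-6 - 5*(-5 + 7))² = (-6 - 5*2)² = (-6 - 10)² = (-16)² = 256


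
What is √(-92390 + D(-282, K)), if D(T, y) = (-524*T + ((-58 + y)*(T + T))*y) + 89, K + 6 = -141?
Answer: 3*I*√1882297 ≈ 4115.9*I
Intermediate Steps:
K = -147 (K = -6 - 141 = -147)
D(T, y) = 89 - 524*T + 2*T*y*(-58 + y) (D(T, y) = (-524*T + ((-58 + y)*(2*T))*y) + 89 = (-524*T + (2*T*(-58 + y))*y) + 89 = (-524*T + 2*T*y*(-58 + y)) + 89 = 89 - 524*T + 2*T*y*(-58 + y))
√(-92390 + D(-282, K)) = √(-92390 + (89 - 524*(-282) - 116*(-282)*(-147) + 2*(-282)*(-147)²)) = √(-92390 + (89 + 147768 - 4808664 + 2*(-282)*21609)) = √(-92390 + (89 + 147768 - 4808664 - 12187476)) = √(-92390 - 16848283) = √(-16940673) = 3*I*√1882297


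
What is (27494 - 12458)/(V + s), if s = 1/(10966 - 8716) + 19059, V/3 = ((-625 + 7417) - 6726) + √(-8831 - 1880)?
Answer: 1465838059581000/1877825354656501 - 228359250000*I*√10711/1877825354656501 ≈ 0.7806 - 0.012586*I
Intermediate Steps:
V = 198 + 3*I*√10711 (V = 3*(((-625 + 7417) - 6726) + √(-8831 - 1880)) = 3*((6792 - 6726) + √(-10711)) = 3*(66 + I*√10711) = 198 + 3*I*√10711 ≈ 198.0 + 310.48*I)
s = 42882751/2250 (s = 1/2250 + 19059 = 42882751/2250 ≈ 19059.)
(27494 - 12458)/(V + s) = (27494 - 12458)/((198 + 3*I*√10711) + 42882751/2250) = 15036/(43328251/2250 + 3*I*√10711)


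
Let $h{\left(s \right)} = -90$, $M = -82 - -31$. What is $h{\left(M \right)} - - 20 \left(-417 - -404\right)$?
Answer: $-350$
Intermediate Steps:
$M = -51$ ($M = -82 + 31 = -51$)
$h{\left(M \right)} - - 20 \left(-417 - -404\right) = -90 - - 20 \left(-417 - -404\right) = -90 - - 20 \left(-417 + 404\right) = -90 - \left(-20\right) \left(-13\right) = -90 - 260 = -350$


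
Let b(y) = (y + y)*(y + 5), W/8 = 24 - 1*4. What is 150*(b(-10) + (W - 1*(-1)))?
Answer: 39150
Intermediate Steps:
W = 160 (W = 8*(24 - 1*4) = 8*(24 - 4) = 8*20 = 160)
b(y) = 2*y*(5 + y) (b(y) = (2*y)*(5 + y) = 2*y*(5 + y))
150*(b(-10) + (W - 1*(-1))) = 150*(2*(-10)*(5 - 10) + (160 - 1*(-1))) = 150*(2*(-10)*(-5) + (160 + 1)) = 150*(100 + 161) = 150*261 = 39150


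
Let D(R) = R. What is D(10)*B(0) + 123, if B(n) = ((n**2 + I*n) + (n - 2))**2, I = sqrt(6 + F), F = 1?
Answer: 163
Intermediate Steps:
I = sqrt(7) (I = sqrt(6 + 1) = sqrt(7) ≈ 2.6458)
B(n) = (-2 + n + n**2 + n*sqrt(7))**2 (B(n) = ((n**2 + sqrt(7)*n) + (n - 2))**2 = ((n**2 + n*sqrt(7)) + (-2 + n))**2 = (-2 + n + n**2 + n*sqrt(7))**2)
D(10)*B(0) + 123 = 10*(-2 + 0 + 0**2 + 0*sqrt(7))**2 + 123 = 10*(-2 + 0 + 0 + 0)**2 + 123 = 10*(-2)**2 + 123 = 10*4 + 123 = 40 + 123 = 163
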